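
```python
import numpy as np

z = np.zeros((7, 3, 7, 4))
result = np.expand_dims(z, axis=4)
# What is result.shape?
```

(7, 3, 7, 4, 1)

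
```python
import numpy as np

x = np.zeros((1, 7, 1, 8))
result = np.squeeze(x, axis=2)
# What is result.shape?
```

(1, 7, 8)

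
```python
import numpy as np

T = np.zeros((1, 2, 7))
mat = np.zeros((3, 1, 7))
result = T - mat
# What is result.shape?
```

(3, 2, 7)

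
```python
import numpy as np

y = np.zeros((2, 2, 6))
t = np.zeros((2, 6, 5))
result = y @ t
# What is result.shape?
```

(2, 2, 5)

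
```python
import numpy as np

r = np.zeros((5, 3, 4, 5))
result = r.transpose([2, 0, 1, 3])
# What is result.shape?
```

(4, 5, 3, 5)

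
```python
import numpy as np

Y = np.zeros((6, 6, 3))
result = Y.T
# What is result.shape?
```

(3, 6, 6)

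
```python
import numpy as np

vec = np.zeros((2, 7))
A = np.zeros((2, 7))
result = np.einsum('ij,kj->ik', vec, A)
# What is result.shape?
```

(2, 2)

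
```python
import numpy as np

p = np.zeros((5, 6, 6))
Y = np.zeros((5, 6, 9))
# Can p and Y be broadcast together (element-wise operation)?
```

No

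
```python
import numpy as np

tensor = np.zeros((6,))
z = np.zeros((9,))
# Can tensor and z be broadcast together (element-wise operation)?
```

No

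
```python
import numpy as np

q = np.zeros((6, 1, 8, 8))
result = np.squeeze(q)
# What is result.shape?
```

(6, 8, 8)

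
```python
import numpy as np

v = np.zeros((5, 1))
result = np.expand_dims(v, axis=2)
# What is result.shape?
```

(5, 1, 1)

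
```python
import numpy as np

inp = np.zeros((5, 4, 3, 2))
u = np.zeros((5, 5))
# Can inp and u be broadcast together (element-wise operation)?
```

No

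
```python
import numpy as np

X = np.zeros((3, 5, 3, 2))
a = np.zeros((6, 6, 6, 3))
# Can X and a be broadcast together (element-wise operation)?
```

No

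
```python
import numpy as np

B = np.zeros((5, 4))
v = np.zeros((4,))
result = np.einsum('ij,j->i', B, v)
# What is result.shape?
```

(5,)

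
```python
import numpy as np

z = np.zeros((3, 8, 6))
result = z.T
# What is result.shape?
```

(6, 8, 3)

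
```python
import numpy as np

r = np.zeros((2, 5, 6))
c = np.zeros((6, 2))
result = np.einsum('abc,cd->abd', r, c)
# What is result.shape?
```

(2, 5, 2)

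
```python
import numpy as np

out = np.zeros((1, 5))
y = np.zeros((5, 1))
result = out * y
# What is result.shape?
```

(5, 5)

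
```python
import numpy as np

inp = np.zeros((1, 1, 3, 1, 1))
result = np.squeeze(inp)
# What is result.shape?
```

(3,)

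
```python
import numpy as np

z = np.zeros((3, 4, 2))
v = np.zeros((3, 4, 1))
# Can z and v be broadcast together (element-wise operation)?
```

Yes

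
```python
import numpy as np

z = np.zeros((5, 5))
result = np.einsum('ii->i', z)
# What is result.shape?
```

(5,)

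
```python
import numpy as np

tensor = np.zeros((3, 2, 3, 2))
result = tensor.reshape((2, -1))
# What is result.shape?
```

(2, 18)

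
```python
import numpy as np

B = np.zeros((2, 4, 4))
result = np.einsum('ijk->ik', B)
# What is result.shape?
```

(2, 4)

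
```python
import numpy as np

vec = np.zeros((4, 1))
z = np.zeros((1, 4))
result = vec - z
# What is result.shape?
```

(4, 4)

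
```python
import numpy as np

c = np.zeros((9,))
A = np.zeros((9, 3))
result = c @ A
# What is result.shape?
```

(3,)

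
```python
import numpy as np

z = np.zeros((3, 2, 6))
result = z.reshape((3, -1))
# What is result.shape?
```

(3, 12)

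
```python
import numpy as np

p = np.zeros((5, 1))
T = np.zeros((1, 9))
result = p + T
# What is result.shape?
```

(5, 9)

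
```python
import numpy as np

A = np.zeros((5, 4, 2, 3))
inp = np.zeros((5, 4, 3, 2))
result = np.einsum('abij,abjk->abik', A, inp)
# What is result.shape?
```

(5, 4, 2, 2)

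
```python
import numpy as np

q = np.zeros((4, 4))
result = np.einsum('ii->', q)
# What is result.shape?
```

()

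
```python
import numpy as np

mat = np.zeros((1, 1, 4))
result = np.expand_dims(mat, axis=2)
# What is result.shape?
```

(1, 1, 1, 4)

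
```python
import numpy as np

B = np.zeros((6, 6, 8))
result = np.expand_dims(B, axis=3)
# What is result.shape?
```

(6, 6, 8, 1)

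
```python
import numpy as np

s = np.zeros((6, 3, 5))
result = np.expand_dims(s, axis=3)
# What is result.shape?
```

(6, 3, 5, 1)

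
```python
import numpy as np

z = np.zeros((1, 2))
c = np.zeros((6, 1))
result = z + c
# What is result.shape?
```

(6, 2)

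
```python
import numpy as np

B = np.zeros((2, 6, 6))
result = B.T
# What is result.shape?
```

(6, 6, 2)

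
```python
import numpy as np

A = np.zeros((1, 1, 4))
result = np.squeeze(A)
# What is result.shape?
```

(4,)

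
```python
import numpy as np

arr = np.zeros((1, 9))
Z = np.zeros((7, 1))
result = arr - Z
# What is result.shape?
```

(7, 9)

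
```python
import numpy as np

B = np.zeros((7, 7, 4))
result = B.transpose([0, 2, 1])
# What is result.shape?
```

(7, 4, 7)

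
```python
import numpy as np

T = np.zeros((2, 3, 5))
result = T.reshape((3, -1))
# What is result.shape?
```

(3, 10)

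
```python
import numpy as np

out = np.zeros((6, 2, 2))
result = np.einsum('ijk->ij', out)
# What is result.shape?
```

(6, 2)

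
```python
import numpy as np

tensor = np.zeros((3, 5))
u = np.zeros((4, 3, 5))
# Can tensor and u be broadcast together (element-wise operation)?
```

Yes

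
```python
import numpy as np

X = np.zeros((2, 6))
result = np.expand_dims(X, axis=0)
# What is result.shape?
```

(1, 2, 6)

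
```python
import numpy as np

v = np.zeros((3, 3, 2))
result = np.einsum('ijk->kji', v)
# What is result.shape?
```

(2, 3, 3)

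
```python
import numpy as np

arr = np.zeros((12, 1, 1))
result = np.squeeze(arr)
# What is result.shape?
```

(12,)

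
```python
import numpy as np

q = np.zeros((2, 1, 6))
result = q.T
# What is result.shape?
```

(6, 1, 2)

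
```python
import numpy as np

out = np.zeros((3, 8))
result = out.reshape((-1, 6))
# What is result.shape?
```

(4, 6)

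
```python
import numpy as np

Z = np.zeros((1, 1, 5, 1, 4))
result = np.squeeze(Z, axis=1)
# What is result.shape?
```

(1, 5, 1, 4)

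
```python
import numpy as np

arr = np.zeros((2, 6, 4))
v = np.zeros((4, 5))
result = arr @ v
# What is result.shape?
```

(2, 6, 5)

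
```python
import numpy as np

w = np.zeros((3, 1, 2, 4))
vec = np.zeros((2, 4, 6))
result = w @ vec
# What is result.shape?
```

(3, 2, 2, 6)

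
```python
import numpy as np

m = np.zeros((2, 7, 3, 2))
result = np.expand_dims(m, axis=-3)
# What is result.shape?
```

(2, 7, 1, 3, 2)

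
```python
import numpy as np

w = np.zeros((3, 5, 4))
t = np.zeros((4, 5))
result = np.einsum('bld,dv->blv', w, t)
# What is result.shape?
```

(3, 5, 5)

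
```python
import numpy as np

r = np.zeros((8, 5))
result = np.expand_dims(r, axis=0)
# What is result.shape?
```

(1, 8, 5)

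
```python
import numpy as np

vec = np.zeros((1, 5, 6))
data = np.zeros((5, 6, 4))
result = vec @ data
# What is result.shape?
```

(5, 5, 4)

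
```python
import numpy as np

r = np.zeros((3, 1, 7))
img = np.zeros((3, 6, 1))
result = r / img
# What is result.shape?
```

(3, 6, 7)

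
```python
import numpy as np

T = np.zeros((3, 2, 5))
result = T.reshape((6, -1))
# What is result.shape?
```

(6, 5)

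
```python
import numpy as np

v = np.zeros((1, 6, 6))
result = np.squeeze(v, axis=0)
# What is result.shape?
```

(6, 6)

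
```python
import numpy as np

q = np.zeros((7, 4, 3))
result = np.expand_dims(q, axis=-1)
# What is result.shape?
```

(7, 4, 3, 1)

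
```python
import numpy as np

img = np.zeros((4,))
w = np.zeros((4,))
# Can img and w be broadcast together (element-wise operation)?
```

Yes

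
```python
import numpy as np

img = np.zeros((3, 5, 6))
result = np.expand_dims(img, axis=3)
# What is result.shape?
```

(3, 5, 6, 1)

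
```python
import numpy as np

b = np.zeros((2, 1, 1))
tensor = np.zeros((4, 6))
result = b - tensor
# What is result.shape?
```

(2, 4, 6)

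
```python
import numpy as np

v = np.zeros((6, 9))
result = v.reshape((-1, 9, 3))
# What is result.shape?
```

(2, 9, 3)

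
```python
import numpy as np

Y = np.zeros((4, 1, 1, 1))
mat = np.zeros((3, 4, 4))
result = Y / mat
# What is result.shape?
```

(4, 3, 4, 4)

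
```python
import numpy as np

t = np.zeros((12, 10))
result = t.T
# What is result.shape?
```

(10, 12)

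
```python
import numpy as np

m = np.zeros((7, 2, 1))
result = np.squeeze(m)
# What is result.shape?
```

(7, 2)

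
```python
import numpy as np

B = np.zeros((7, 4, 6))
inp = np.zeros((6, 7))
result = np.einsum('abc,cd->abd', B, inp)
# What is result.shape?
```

(7, 4, 7)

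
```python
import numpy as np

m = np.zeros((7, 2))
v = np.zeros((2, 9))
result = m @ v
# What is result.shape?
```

(7, 9)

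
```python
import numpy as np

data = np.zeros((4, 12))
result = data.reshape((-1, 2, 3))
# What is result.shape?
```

(8, 2, 3)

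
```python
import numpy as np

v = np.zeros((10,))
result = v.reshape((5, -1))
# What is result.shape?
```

(5, 2)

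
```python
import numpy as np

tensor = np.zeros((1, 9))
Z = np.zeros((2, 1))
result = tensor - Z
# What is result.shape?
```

(2, 9)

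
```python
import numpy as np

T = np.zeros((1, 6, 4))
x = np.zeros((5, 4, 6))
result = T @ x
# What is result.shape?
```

(5, 6, 6)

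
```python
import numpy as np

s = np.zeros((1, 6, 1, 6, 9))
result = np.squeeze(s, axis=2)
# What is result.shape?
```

(1, 6, 6, 9)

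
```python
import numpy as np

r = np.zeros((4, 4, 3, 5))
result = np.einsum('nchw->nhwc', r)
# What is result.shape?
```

(4, 3, 5, 4)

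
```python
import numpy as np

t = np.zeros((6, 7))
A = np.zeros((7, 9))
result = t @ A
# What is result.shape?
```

(6, 9)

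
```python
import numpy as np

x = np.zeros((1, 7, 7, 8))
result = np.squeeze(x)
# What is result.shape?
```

(7, 7, 8)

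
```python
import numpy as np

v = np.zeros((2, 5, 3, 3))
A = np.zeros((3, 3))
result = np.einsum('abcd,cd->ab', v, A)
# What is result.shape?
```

(2, 5)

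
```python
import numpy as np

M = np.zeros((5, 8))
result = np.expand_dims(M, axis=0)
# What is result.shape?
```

(1, 5, 8)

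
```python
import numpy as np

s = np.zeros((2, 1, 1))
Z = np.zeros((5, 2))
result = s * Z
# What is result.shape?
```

(2, 5, 2)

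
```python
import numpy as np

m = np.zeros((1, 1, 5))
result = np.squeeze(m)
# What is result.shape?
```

(5,)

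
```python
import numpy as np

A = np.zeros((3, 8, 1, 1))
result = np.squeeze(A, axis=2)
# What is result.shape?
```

(3, 8, 1)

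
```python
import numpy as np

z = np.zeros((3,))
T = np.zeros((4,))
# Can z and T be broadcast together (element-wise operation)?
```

No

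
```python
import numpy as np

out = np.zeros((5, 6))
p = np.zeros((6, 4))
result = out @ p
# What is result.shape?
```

(5, 4)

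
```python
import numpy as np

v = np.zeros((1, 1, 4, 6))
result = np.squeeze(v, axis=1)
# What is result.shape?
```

(1, 4, 6)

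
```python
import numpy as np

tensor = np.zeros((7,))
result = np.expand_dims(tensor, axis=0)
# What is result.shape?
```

(1, 7)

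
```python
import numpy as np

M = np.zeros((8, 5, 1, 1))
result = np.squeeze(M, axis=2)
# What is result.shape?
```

(8, 5, 1)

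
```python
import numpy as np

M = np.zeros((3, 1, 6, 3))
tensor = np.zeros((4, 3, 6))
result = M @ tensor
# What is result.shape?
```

(3, 4, 6, 6)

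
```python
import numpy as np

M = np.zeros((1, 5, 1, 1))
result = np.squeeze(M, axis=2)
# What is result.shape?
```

(1, 5, 1)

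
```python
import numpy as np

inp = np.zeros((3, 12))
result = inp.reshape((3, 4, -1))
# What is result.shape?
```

(3, 4, 3)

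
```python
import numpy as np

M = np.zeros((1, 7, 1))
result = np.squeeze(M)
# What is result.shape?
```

(7,)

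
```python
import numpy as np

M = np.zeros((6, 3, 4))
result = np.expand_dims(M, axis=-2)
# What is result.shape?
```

(6, 3, 1, 4)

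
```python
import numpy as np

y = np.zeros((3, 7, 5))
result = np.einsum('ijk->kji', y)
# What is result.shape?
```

(5, 7, 3)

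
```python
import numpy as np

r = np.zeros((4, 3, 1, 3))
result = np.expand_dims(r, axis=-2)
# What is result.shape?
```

(4, 3, 1, 1, 3)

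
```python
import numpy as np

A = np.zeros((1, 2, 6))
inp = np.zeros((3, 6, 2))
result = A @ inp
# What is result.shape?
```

(3, 2, 2)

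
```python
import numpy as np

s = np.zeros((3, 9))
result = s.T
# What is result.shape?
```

(9, 3)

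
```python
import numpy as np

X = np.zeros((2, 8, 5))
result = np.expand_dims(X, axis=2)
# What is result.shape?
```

(2, 8, 1, 5)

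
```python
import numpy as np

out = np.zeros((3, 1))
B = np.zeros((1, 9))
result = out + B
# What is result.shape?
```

(3, 9)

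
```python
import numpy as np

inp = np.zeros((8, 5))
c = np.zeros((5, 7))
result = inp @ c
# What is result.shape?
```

(8, 7)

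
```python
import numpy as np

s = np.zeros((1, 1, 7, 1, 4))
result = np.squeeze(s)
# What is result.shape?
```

(7, 4)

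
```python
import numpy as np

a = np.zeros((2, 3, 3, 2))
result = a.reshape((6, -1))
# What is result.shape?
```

(6, 6)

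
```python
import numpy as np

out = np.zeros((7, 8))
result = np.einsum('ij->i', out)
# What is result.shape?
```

(7,)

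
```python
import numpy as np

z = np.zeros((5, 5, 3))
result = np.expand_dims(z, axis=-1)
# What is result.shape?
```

(5, 5, 3, 1)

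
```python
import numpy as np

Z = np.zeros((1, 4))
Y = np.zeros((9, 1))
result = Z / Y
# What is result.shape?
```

(9, 4)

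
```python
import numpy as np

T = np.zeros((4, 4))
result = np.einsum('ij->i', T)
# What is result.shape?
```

(4,)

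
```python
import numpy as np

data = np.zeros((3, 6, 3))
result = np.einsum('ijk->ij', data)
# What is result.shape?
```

(3, 6)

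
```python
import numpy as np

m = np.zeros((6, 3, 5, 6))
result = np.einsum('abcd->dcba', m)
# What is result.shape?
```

(6, 5, 3, 6)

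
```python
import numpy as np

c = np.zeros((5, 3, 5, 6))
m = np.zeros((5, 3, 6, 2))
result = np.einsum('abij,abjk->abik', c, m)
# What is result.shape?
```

(5, 3, 5, 2)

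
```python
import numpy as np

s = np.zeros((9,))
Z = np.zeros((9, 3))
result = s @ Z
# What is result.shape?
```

(3,)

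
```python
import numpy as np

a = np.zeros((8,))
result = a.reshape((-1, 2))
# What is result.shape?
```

(4, 2)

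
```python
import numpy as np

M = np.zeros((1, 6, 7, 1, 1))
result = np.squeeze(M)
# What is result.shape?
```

(6, 7)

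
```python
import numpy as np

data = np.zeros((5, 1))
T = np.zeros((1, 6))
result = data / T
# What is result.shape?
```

(5, 6)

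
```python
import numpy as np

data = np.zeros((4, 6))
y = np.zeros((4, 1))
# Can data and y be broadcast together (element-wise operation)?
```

Yes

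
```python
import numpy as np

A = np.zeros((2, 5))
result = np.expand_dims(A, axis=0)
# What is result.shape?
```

(1, 2, 5)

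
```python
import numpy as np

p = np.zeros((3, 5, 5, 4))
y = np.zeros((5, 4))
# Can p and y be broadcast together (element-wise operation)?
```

Yes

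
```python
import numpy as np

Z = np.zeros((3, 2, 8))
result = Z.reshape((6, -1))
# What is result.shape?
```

(6, 8)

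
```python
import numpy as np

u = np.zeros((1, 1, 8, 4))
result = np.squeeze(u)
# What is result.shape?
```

(8, 4)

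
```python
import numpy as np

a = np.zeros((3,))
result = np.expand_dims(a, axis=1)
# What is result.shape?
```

(3, 1)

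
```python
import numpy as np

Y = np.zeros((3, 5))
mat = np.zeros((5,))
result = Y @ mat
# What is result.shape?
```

(3,)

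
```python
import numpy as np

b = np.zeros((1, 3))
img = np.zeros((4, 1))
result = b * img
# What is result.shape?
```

(4, 3)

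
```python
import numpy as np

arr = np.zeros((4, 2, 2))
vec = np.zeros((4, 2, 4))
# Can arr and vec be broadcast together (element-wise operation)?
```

No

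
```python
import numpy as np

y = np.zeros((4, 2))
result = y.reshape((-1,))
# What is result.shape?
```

(8,)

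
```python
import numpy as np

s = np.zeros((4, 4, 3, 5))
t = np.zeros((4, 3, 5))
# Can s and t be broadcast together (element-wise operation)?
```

Yes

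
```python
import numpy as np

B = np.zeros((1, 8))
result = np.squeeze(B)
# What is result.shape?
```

(8,)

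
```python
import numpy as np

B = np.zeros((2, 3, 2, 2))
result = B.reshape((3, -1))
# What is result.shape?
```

(3, 8)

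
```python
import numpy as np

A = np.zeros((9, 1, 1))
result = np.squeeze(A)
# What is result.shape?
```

(9,)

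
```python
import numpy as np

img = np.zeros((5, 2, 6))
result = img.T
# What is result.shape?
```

(6, 2, 5)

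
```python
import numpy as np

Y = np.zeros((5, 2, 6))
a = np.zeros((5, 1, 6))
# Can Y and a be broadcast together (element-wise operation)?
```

Yes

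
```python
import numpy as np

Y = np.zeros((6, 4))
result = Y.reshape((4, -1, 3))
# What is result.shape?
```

(4, 2, 3)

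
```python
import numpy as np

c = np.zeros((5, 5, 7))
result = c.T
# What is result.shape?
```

(7, 5, 5)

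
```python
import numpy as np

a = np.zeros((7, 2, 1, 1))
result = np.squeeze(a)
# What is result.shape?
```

(7, 2)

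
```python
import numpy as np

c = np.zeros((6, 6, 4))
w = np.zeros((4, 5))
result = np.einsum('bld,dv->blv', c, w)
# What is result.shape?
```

(6, 6, 5)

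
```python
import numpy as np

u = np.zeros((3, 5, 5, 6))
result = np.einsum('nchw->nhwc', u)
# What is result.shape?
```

(3, 5, 6, 5)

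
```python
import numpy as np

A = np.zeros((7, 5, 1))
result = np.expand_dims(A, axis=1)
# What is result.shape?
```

(7, 1, 5, 1)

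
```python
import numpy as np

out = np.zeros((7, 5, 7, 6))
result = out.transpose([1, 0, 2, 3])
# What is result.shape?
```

(5, 7, 7, 6)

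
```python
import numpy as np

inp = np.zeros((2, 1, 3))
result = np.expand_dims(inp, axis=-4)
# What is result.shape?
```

(1, 2, 1, 3)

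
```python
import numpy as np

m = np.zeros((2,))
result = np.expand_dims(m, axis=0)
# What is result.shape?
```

(1, 2)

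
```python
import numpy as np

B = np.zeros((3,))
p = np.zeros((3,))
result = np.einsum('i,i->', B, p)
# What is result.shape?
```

()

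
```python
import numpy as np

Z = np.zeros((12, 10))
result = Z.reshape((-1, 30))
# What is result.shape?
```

(4, 30)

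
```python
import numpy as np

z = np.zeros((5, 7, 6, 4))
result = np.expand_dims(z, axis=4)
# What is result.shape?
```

(5, 7, 6, 4, 1)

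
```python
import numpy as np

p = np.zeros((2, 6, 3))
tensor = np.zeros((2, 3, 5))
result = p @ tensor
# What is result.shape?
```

(2, 6, 5)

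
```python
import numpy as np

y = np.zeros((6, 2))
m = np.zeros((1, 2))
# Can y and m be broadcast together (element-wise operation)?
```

Yes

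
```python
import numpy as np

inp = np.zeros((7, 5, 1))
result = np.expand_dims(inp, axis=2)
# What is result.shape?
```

(7, 5, 1, 1)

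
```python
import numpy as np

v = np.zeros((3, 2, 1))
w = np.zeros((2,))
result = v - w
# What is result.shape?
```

(3, 2, 2)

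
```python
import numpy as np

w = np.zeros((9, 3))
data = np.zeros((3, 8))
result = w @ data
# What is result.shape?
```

(9, 8)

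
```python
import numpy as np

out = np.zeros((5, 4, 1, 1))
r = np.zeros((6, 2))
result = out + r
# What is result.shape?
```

(5, 4, 6, 2)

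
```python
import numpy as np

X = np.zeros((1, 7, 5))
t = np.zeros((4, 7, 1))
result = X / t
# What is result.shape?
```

(4, 7, 5)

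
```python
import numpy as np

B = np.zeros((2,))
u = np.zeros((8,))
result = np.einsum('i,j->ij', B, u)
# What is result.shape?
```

(2, 8)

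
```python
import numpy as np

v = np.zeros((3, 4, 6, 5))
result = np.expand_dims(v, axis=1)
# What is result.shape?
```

(3, 1, 4, 6, 5)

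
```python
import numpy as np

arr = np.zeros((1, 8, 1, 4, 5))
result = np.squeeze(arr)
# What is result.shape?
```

(8, 4, 5)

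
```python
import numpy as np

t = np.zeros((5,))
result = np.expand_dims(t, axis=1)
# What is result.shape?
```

(5, 1)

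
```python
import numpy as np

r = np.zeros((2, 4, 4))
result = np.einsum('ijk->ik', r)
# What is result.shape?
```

(2, 4)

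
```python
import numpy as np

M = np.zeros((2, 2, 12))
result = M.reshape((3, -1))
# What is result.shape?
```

(3, 16)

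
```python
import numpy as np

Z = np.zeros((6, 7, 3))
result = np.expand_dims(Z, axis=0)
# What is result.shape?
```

(1, 6, 7, 3)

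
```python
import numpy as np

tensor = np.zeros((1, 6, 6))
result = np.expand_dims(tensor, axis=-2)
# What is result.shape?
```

(1, 6, 1, 6)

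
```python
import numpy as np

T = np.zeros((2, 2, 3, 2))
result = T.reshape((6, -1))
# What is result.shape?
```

(6, 4)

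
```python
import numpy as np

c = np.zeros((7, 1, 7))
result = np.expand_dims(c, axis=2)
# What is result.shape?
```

(7, 1, 1, 7)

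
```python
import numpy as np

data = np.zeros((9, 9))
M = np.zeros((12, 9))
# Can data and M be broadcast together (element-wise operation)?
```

No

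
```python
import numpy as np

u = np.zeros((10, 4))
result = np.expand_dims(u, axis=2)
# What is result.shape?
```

(10, 4, 1)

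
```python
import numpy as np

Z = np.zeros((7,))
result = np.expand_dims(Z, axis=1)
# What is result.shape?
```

(7, 1)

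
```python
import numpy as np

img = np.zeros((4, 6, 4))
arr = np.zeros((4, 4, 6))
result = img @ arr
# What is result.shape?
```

(4, 6, 6)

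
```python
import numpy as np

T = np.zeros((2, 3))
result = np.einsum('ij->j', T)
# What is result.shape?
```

(3,)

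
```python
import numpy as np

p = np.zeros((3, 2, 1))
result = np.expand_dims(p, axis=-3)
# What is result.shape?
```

(3, 1, 2, 1)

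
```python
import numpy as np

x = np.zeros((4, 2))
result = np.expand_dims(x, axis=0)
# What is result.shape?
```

(1, 4, 2)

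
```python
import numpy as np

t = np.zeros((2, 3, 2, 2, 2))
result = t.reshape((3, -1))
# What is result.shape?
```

(3, 16)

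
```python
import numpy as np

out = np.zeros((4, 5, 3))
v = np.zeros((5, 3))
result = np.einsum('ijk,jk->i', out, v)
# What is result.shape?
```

(4,)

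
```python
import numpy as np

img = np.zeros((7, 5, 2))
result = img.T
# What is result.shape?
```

(2, 5, 7)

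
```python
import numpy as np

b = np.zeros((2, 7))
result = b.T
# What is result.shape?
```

(7, 2)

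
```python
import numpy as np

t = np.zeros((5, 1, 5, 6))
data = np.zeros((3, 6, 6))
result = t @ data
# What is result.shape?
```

(5, 3, 5, 6)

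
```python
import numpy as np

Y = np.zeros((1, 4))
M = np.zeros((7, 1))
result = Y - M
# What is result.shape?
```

(7, 4)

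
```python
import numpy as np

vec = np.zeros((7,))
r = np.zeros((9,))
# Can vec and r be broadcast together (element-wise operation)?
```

No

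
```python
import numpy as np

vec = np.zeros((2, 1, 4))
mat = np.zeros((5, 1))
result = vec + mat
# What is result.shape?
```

(2, 5, 4)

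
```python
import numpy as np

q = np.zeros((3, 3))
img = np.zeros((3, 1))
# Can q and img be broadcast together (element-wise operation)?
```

Yes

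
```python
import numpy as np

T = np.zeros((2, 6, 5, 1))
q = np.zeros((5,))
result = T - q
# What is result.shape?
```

(2, 6, 5, 5)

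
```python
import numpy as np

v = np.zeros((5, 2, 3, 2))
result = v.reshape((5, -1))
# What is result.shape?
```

(5, 12)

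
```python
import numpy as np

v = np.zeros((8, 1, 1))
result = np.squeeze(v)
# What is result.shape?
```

(8,)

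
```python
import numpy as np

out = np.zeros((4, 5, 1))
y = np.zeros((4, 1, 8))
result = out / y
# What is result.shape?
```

(4, 5, 8)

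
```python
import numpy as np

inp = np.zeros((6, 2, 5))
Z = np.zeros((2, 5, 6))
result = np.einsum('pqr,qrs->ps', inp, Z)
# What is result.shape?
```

(6, 6)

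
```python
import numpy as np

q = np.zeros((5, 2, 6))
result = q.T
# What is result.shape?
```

(6, 2, 5)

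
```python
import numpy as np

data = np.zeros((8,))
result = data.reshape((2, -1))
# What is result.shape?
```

(2, 4)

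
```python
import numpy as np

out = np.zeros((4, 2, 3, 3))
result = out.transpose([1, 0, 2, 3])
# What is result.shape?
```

(2, 4, 3, 3)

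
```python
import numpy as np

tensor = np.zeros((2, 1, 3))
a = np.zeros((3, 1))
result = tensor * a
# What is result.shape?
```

(2, 3, 3)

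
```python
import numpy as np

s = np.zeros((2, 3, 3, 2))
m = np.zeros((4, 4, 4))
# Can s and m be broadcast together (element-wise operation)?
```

No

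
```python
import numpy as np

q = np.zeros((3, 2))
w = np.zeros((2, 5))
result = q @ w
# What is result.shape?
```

(3, 5)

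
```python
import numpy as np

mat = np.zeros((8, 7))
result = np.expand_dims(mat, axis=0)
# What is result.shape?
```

(1, 8, 7)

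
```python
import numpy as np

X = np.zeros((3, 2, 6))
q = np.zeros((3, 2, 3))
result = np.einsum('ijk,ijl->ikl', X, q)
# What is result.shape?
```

(3, 6, 3)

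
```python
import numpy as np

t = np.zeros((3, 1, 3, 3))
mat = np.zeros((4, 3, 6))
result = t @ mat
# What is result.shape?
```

(3, 4, 3, 6)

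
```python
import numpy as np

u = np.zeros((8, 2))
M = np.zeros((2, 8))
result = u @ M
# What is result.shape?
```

(8, 8)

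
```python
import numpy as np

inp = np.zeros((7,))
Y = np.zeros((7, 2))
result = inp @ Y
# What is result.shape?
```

(2,)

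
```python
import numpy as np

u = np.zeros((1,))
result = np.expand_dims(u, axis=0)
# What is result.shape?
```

(1, 1)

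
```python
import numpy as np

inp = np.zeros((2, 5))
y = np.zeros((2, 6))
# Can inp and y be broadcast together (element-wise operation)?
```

No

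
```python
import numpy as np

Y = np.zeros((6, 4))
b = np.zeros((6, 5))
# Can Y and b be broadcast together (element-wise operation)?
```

No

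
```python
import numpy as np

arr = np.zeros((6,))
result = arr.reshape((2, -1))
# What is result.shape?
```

(2, 3)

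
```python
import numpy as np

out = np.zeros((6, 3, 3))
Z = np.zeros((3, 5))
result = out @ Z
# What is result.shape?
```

(6, 3, 5)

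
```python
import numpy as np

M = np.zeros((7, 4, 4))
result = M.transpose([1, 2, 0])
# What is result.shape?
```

(4, 4, 7)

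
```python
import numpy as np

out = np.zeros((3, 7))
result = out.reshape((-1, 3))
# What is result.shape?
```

(7, 3)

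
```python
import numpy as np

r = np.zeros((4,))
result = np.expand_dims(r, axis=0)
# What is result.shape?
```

(1, 4)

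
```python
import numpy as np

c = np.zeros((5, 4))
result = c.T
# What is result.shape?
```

(4, 5)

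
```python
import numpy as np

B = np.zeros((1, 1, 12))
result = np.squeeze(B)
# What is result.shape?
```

(12,)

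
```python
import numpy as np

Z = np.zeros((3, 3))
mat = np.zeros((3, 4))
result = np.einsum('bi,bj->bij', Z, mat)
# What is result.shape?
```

(3, 3, 4)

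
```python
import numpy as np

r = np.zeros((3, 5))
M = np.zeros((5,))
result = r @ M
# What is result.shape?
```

(3,)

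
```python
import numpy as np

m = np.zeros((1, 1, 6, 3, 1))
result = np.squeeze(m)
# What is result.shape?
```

(6, 3)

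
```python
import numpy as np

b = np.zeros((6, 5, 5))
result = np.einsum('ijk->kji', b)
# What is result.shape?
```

(5, 5, 6)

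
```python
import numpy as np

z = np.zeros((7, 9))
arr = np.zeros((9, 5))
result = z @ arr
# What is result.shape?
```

(7, 5)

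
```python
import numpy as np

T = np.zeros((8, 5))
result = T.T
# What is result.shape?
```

(5, 8)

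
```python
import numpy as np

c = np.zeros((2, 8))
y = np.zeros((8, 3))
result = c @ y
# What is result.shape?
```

(2, 3)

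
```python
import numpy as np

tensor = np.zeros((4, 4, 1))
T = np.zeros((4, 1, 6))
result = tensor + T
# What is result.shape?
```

(4, 4, 6)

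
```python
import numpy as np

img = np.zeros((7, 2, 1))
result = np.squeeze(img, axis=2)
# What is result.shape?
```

(7, 2)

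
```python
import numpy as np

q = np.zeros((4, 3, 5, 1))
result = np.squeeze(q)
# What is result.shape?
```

(4, 3, 5)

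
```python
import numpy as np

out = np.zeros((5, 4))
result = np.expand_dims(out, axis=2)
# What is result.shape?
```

(5, 4, 1)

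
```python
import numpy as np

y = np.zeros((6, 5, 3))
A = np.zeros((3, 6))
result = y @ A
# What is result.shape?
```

(6, 5, 6)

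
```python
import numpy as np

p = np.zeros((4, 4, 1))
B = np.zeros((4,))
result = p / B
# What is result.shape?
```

(4, 4, 4)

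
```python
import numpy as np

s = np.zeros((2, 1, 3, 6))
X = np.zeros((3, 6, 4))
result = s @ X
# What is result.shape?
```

(2, 3, 3, 4)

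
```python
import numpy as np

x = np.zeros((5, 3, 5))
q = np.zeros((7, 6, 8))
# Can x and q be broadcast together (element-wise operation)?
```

No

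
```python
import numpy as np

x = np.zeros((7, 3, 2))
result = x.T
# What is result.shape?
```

(2, 3, 7)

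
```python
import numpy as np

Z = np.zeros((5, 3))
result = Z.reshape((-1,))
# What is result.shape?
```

(15,)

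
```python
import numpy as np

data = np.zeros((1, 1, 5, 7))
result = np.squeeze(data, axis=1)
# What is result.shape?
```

(1, 5, 7)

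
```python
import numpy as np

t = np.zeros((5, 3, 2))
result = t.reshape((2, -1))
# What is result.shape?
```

(2, 15)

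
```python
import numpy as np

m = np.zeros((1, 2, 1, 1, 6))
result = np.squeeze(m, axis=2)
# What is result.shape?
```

(1, 2, 1, 6)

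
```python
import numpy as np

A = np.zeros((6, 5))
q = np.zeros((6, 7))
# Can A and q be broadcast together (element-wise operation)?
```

No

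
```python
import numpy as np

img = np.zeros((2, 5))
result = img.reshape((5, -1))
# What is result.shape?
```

(5, 2)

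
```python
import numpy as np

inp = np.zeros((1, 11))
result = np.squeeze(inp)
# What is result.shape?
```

(11,)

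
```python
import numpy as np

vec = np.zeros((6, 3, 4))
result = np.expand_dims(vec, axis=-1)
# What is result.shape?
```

(6, 3, 4, 1)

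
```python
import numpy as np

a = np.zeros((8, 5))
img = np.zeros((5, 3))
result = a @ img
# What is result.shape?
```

(8, 3)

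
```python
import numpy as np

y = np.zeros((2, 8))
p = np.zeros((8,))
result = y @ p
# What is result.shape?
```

(2,)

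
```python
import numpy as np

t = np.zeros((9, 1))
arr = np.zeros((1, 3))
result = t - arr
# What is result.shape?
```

(9, 3)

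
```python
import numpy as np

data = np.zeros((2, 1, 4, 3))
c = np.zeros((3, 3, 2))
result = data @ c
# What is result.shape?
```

(2, 3, 4, 2)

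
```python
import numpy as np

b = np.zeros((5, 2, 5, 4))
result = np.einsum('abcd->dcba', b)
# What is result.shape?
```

(4, 5, 2, 5)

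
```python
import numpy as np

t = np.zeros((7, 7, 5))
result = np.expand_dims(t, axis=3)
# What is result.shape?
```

(7, 7, 5, 1)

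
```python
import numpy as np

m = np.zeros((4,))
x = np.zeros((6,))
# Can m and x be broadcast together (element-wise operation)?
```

No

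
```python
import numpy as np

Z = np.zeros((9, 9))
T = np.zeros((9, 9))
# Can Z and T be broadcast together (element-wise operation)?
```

Yes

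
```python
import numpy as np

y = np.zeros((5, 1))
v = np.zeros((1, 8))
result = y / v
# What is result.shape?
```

(5, 8)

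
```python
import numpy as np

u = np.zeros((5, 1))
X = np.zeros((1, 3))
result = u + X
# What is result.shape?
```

(5, 3)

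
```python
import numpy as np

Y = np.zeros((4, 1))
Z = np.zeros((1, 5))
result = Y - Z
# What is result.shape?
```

(4, 5)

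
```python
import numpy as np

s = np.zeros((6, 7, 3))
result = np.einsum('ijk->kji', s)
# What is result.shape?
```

(3, 7, 6)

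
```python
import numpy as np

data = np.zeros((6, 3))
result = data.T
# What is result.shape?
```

(3, 6)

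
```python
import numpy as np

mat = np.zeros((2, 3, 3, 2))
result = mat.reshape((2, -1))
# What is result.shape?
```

(2, 18)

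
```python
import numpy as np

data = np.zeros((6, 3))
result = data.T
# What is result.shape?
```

(3, 6)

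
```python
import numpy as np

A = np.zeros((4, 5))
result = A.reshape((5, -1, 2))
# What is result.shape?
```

(5, 2, 2)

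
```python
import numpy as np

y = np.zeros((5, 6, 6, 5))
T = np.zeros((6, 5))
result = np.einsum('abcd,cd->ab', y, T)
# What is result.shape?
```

(5, 6)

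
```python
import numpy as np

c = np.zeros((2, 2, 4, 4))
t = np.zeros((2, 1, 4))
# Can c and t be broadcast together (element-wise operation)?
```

Yes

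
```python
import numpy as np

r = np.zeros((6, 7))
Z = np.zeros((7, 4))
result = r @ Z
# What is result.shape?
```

(6, 4)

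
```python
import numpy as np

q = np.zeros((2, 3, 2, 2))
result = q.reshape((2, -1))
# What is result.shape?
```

(2, 12)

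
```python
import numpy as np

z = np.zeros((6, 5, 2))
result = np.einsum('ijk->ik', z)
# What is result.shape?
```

(6, 2)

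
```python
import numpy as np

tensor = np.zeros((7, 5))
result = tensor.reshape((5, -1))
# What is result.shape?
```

(5, 7)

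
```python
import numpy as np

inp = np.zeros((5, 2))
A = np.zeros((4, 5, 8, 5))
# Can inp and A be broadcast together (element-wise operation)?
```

No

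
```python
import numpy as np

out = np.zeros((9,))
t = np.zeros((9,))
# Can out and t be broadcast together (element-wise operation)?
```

Yes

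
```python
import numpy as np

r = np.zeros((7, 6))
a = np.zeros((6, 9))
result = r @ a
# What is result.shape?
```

(7, 9)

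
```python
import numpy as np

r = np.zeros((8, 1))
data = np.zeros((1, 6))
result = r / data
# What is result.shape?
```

(8, 6)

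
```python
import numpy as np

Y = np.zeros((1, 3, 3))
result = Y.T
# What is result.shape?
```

(3, 3, 1)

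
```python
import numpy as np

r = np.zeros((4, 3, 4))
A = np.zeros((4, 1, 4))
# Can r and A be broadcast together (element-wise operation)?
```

Yes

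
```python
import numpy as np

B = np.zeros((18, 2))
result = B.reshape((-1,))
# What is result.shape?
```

(36,)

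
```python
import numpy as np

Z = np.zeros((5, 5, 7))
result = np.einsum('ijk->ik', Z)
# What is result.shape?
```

(5, 7)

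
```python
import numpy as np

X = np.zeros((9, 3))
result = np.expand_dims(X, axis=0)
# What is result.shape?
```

(1, 9, 3)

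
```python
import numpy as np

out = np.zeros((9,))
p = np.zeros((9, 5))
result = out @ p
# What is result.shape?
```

(5,)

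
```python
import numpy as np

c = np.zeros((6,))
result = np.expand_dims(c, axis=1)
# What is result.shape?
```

(6, 1)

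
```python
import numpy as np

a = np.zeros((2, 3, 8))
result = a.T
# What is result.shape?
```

(8, 3, 2)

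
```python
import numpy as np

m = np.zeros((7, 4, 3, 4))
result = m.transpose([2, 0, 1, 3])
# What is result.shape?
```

(3, 7, 4, 4)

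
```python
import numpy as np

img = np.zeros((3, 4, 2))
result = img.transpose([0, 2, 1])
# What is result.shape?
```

(3, 2, 4)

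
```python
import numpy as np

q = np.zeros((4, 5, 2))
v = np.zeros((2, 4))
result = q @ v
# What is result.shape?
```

(4, 5, 4)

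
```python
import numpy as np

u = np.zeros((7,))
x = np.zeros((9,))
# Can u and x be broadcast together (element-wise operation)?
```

No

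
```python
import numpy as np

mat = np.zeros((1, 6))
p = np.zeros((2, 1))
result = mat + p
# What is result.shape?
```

(2, 6)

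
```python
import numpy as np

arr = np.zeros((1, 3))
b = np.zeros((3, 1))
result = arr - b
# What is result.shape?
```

(3, 3)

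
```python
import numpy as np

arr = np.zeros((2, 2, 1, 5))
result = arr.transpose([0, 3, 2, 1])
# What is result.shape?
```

(2, 5, 1, 2)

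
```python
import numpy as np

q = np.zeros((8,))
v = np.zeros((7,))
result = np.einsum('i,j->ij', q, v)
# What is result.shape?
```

(8, 7)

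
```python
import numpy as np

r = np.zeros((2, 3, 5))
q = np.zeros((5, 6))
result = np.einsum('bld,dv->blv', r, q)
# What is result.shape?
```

(2, 3, 6)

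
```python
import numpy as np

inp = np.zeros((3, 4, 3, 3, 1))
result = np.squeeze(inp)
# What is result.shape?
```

(3, 4, 3, 3)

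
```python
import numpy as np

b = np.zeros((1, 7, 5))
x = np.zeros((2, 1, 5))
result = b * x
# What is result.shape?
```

(2, 7, 5)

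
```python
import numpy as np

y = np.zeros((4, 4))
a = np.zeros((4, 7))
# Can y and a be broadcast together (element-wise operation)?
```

No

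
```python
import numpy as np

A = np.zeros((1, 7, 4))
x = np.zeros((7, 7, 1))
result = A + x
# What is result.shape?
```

(7, 7, 4)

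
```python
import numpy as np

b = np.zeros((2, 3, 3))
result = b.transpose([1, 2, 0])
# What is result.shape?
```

(3, 3, 2)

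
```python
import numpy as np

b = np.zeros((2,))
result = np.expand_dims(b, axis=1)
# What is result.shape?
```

(2, 1)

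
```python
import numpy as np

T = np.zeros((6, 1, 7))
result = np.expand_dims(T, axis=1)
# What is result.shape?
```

(6, 1, 1, 7)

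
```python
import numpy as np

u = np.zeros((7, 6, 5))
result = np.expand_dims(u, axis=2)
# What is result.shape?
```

(7, 6, 1, 5)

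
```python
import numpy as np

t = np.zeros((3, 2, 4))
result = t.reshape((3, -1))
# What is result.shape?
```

(3, 8)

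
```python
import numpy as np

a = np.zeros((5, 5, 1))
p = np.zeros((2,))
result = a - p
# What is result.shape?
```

(5, 5, 2)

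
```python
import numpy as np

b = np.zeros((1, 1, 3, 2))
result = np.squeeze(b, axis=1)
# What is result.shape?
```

(1, 3, 2)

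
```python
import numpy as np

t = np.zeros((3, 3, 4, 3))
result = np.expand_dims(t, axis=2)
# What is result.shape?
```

(3, 3, 1, 4, 3)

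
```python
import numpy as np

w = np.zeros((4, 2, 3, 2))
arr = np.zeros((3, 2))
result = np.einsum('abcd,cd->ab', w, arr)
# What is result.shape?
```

(4, 2)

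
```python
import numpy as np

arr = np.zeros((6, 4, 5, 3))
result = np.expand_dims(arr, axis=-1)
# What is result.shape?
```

(6, 4, 5, 3, 1)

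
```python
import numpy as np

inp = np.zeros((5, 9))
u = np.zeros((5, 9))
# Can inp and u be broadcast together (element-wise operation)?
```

Yes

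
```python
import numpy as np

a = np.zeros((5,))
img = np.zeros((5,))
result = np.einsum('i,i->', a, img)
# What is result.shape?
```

()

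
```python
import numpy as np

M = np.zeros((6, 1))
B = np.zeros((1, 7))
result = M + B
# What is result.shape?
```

(6, 7)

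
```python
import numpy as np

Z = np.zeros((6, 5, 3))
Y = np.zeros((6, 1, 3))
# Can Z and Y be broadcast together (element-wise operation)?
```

Yes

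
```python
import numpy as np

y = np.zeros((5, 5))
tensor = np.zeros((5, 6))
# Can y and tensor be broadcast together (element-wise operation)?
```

No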